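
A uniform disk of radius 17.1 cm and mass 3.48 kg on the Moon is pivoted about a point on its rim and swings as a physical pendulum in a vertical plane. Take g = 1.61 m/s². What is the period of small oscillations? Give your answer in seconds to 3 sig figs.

I_cm = ½mr² = 0.05088 kg·m². The pivot is at distance d = 0.171 m from the centre of mass.
By the parallel-axis theorem, I = I_cm + md² = 0.05088 + 0.1018 = 0.1526 kg·m².
T = 2π√(I/(mgd)) = 2π√(0.1526/(3.48 × 1.61 × 0.171)) = 2.51 s.

2.51 s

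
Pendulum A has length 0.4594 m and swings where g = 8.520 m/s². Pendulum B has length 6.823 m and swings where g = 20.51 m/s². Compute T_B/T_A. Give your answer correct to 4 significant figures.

T = 2π√(L/g), so T_B/T_A = √((L_B/g_B)/(L_A/g_A)) = √((6.823/20.51)/(0.4594/8.520)) = 2.484.

2.484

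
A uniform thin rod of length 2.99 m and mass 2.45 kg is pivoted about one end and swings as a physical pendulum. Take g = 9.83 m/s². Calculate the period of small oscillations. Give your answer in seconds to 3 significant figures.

2.83 s

For a physical pendulum T = 2π√(I/(mgd)), with d = 1.495 m from pivot to centre of mass.
I_cm = mL²/12 = 2.45 × 2.99²/12 = 1.825 kg·m²; I = I_cm + md² = 1.825 + 2.45 × 1.495² = 7.301 kg·m².
T = 2π√(7.301/(2.45 × 9.83 × 1.495)) = 2.83 s.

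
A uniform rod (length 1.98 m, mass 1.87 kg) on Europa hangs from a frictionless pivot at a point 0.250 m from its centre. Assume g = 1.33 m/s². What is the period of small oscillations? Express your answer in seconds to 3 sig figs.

For a physical pendulum T = 2π√(I/(mgd)), with d = 0.2500 m from pivot to centre of mass.
I_cm = mL²/12 = 1.87 × 1.98²/12 = 0.6109 kg·m²; I = I_cm + md² = 0.6109 + 1.87 × 0.2500² = 0.7278 kg·m².
T = 2π√(0.7278/(1.87 × 1.33 × 0.2500)) = 6.80 s.

6.80 s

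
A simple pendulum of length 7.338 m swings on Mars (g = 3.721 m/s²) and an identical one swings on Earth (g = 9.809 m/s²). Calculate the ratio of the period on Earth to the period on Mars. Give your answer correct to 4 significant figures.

T ∝ 1/√g, so T₂/T₁ = √(g₁/g₂) = √(3.721/9.809) = 0.6159.

0.6159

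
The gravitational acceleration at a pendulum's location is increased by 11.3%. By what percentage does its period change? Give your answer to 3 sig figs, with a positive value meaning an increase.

-5.21%

T ∝ 1/√g, so T'/T = 1/√(1.113) = 0.9479.
Percentage change in T = (0.9479 − 1) × 100% = -5.21%.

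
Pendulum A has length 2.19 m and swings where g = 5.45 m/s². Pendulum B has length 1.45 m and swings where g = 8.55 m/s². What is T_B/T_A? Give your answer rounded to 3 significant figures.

T = 2π√(L/g), so T_B/T_A = √((L_B/g_B)/(L_A/g_A)) = √((1.45/8.55)/(2.19/5.45)) = 0.650.

0.650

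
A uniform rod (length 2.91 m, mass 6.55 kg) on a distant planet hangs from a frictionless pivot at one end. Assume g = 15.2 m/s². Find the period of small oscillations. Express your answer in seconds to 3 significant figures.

2.24 s

For a physical pendulum T = 2π√(I/(mgd)), with d = 1.455 m from pivot to centre of mass.
I_cm = mL²/12 = 6.55 × 2.91²/12 = 4.622 kg·m²; I = I_cm + md² = 4.622 + 6.55 × 1.455² = 18.49 kg·m².
T = 2π√(18.49/(6.55 × 15.2 × 1.455)) = 2.24 s.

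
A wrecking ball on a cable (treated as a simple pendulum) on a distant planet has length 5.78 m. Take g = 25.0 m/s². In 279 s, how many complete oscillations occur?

T = 2π√(L/g) = 2π√(5.78/25.0) = 3.021 s.
Number of complete oscillations = ⌊279/3.021⌋ = ⌊92.35⌋ = 92.

92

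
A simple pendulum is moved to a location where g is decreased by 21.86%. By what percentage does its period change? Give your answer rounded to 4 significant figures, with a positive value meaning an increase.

13.13%

T ∝ 1/√g, so T'/T = 1/√(0.78140) = 1.1313.
Percentage change in T = (1.1313 − 1) × 100% = 13.13%.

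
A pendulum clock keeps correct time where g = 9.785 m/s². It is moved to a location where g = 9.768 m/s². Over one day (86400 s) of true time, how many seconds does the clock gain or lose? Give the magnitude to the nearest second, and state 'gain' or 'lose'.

lose 75 s

The clock's period scales as T ∝ 1/√g, so T'/T = √(9.785/9.768) = 1.00087.
In 86400 s of true time the clock registers 86400/1.00087 = 86324.9 s, so it loses 75 s.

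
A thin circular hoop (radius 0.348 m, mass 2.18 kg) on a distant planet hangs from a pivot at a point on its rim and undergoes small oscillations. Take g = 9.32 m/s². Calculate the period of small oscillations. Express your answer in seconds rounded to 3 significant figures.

I_cm = mr² = 0.2640 kg·m². The pivot is at distance d = 0.348 m from the centre of mass.
By the parallel-axis theorem, I = I_cm + md² = 0.2640 + 0.2640 = 0.5280 kg·m².
T = 2π√(I/(mgd)) = 2π√(0.5280/(2.18 × 9.32 × 0.348)) = 1.72 s.

1.72 s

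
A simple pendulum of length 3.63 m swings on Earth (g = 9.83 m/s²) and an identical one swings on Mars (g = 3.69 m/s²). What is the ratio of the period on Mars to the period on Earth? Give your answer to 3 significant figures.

T ∝ 1/√g, so T₂/T₁ = √(g₁/g₂) = √(9.83/3.69) = 1.63.

1.63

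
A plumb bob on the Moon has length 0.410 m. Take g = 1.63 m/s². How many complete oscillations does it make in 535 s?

169

T = 2π√(L/g) = 2π√(0.410/1.63) = 3.151 s.
Number of complete oscillations = ⌊535/3.151⌋ = ⌊169.8⌋ = 169.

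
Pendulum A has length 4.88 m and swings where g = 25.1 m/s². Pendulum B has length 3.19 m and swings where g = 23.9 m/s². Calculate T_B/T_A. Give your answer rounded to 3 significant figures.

T = 2π√(L/g), so T_B/T_A = √((L_B/g_B)/(L_A/g_A)) = √((3.19/23.9)/(4.88/25.1)) = 0.829.

0.829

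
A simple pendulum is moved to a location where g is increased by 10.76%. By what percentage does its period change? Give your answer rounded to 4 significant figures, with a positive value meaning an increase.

-4.981%

T ∝ 1/√g, so T'/T = 1/√(1.1076) = 0.95019.
Percentage change in T = (0.95019 − 1) × 100% = -4.981%.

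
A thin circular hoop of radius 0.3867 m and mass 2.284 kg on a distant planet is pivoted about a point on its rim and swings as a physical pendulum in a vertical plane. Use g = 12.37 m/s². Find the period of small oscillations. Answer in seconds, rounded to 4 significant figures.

1.571 s

I_cm = mr² = 0.34154 kg·m². The pivot is at distance d = 0.3867 m from the centre of mass.
By the parallel-axis theorem, I = I_cm + md² = 0.34154 + 0.34154 = 0.68308 kg·m².
T = 2π√(I/(mgd)) = 2π√(0.68308/(2.284 × 12.37 × 0.3867)) = 1.571 s.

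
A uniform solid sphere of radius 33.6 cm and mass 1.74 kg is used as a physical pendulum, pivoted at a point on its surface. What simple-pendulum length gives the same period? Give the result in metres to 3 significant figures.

0.470 m

The equivalent simple-pendulum length is L_eq = I/(md), where I is about the pivot and d = 0.3360 m.
I_cm = (2/5)mR² = 0.07858 kg·m², so I = I_cm + md² = 0.07858 + 0.1964 = 0.2750 kg·m².
L_eq = 0.2750/(1.74 × 0.3360) = 0.470 m.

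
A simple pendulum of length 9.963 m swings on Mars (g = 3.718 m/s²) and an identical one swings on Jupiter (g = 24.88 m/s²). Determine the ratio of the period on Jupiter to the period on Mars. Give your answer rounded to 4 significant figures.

0.3866

T ∝ 1/√g, so T₂/T₁ = √(g₁/g₂) = √(3.718/24.88) = 0.3866.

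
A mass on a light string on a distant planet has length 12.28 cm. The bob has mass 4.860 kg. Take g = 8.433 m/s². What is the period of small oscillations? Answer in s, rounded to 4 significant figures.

0.7582 s

T = 2π√(L/g) = 2π√(0.1228/8.433) = 2π × 0.12067 = 0.7582 s.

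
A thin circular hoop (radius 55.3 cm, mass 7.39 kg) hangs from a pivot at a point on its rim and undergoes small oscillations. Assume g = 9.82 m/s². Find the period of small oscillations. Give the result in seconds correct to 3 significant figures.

2.11 s

I_cm = mr² = 2.260 kg·m². The pivot is at distance d = 0.553 m from the centre of mass.
By the parallel-axis theorem, I = I_cm + md² = 2.260 + 2.260 = 4.520 kg·m².
T = 2π√(I/(mgd)) = 2π√(4.520/(7.39 × 9.82 × 0.553)) = 2.11 s.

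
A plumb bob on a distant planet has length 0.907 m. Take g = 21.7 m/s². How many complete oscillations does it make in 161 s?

125

T = 2π√(L/g) = 2π√(0.907/21.7) = 1.285 s.
Number of complete oscillations = ⌊161/1.285⌋ = ⌊125.3⌋ = 125.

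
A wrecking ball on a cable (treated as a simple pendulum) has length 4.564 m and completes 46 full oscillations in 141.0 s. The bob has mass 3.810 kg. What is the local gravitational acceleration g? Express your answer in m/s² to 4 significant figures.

T = 141.0/46 = 3.0652 s.
From T = 2π√(L/g), g = 4π²L/T² = 4π² × 4.564/3.0652² = 19.18 m/s².

19.18 m/s²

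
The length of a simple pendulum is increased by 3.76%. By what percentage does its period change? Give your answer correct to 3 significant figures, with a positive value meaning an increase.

1.86%

T ∝ √L, so T'/T = √(1.038) = 1.019.
Percentage change in T = (1.019 − 1) × 100% = 1.86%.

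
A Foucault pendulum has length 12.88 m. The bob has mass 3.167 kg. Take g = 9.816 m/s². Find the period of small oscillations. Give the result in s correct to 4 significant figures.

T = 2π√(L/g) = 2π√(12.88/9.816) = 2π × 1.1455 = 7.197 s.

7.197 s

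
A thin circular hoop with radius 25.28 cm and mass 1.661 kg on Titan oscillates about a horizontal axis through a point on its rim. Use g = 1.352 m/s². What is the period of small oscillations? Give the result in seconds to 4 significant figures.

I_cm = mr² = 0.10615 kg·m². The pivot is at distance d = 0.2528 m from the centre of mass.
By the parallel-axis theorem, I = I_cm + md² = 0.10615 + 0.10615 = 0.21230 kg·m².
T = 2π√(I/(mgd)) = 2π√(0.21230/(1.661 × 1.352 × 0.2528)) = 3.842 s.

3.842 s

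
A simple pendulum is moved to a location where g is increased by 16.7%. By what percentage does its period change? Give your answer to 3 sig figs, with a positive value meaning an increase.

T ∝ 1/√g, so T'/T = 1/√(1.167) = 0.9257.
Percentage change in T = (0.9257 − 1) × 100% = -7.43%.

-7.43%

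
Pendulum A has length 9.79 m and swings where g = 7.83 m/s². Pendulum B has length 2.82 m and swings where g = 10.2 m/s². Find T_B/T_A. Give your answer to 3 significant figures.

0.470

T = 2π√(L/g), so T_B/T_A = √((L_B/g_B)/(L_A/g_A)) = √((2.82/10.2)/(9.79/7.83)) = 0.470.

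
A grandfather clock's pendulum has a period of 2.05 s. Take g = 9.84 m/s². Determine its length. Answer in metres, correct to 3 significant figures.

1.05 m

From T = 2π√(L/g), L = gT²/(4π²) = 9.84 × 2.050²/(4π²) = 1.05 m.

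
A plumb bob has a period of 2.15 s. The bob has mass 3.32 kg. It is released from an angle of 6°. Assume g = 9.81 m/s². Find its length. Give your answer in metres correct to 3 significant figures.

1.15 m

From T = 2π√(L/g), L = gT²/(4π²) = 9.81 × 2.150²/(4π²) = 1.15 m.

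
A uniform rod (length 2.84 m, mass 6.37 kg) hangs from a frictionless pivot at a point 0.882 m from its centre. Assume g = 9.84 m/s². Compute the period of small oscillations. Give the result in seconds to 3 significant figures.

For a physical pendulum T = 2π√(I/(mgd)), with d = 0.8820 m from pivot to centre of mass.
I_cm = mL²/12 = 6.37 × 2.84²/12 = 4.281 kg·m²; I = I_cm + md² = 4.281 + 6.37 × 0.8820² = 9.237 kg·m².
T = 2π√(9.237/(6.37 × 9.84 × 0.8820)) = 2.57 s.

2.57 s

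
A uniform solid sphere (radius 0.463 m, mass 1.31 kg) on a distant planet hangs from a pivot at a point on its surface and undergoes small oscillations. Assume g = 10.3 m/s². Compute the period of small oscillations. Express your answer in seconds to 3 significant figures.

1.58 s

I_cm = (2/5)mr² = 0.1123 kg·m². The pivot is at distance d = 0.463 m from the centre of mass.
By the parallel-axis theorem, I = I_cm + md² = 0.1123 + 0.2808 = 0.3932 kg·m².
T = 2π√(I/(mgd)) = 2π√(0.3932/(1.31 × 10.3 × 0.463)) = 1.58 s.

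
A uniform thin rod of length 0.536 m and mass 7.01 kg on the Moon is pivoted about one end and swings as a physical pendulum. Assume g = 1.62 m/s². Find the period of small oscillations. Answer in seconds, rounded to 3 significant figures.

For a physical pendulum T = 2π√(I/(mgd)), with d = 0.2680 m from pivot to centre of mass.
I_cm = mL²/12 = 7.01 × 0.536²/12 = 0.1678 kg·m²; I = I_cm + md² = 0.1678 + 7.01 × 0.2680² = 0.6713 kg·m².
T = 2π√(0.6713/(7.01 × 1.62 × 0.2680)) = 2.95 s.

2.95 s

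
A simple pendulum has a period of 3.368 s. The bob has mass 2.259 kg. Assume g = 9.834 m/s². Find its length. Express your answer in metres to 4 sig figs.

2.826 m

From T = 2π√(L/g), L = gT²/(4π²) = 9.834 × 3.3680²/(4π²) = 2.826 m.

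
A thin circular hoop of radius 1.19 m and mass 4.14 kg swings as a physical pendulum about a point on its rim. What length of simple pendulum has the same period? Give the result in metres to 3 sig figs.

The equivalent simple-pendulum length is L_eq = I/(md), where I is about the pivot and d = 1.190 m.
I_cm = mR² = 5.863 kg·m², so I = I_cm + md² = 5.863 + 5.863 = 11.73 kg·m².
L_eq = 11.73/(4.14 × 1.190) = 2.38 m.

2.38 m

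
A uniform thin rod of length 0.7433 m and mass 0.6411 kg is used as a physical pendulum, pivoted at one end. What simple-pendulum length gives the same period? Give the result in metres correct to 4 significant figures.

The equivalent simple-pendulum length is L_eq = I/(md), where I is about the pivot and d = 0.37165 m.
I_cm = (1/12)mL² = 0.029517 kg·m², so I = I_cm + md² = 0.029517 + 0.088551 = 0.11807 kg·m².
L_eq = 0.11807/(0.6411 × 0.37165) = 0.4955 m.

0.4955 m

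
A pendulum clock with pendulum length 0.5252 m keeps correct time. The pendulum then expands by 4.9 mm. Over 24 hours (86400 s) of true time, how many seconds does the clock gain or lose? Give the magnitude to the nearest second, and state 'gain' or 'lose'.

lose 400 s

T ∝ √L, so T'/T = √(0.53010/0.5252) = 1.00465.
In 86400 s of true time the clock registers 86400/1.00465 = 85999.8 s, so it loses 400 s.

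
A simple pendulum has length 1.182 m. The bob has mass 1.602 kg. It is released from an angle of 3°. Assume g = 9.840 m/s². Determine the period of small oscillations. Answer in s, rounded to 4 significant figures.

T = 2π√(L/g) = 2π√(1.182/9.840) = 2π × 0.34659 = 2.178 s.

2.178 s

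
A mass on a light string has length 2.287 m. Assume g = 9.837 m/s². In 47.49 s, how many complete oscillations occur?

T = 2π√(L/g) = 2π√(2.287/9.837) = 3.0296 s.
Number of complete oscillations = ⌊47.49/3.0296⌋ = ⌊15.675⌋ = 15.

15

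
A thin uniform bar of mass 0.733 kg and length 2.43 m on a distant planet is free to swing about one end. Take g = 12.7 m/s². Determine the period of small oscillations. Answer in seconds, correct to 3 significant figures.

For a physical pendulum T = 2π√(I/(mgd)), with d = 1.215 m from pivot to centre of mass.
I_cm = mL²/12 = 0.733 × 2.43²/12 = 0.3607 kg·m²; I = I_cm + md² = 0.3607 + 0.733 × 1.215² = 1.443 kg·m².
T = 2π√(1.443/(0.733 × 12.7 × 1.215)) = 2.24 s.

2.24 s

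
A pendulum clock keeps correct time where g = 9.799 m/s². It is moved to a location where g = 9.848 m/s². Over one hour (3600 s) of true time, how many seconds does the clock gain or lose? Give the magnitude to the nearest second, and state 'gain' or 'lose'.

The clock's period scales as T ∝ 1/√g, so T'/T = √(9.799/9.848) = 0.997509.
In 3600 s of true time the clock registers 3600/0.997509 = 3609.0 s, so it gains 9 s.

gain 9 s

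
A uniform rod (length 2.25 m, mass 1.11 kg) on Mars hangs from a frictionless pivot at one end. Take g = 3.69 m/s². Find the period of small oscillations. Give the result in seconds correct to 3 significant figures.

For a physical pendulum T = 2π√(I/(mgd)), with d = 1.125 m from pivot to centre of mass.
I_cm = mL²/12 = 1.11 × 2.25²/12 = 0.4683 kg·m²; I = I_cm + md² = 0.4683 + 1.11 × 1.125² = 1.873 kg·m².
T = 2π√(1.873/(1.11 × 3.69 × 1.125)) = 4.01 s.

4.01 s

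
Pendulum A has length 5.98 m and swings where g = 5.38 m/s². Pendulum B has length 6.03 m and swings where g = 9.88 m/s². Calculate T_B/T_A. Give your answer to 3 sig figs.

T = 2π√(L/g), so T_B/T_A = √((L_B/g_B)/(L_A/g_A)) = √((6.03/9.88)/(5.98/5.38)) = 0.741.

0.741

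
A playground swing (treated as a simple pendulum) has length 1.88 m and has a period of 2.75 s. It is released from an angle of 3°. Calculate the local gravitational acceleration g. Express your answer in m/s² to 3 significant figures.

From T = 2π√(L/g), g = 4π²L/T² = 4π² × 1.88/2.750² = 9.81 m/s².

9.81 m/s²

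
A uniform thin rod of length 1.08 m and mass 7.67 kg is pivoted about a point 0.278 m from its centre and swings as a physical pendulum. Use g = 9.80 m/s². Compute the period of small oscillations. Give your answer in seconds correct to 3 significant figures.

For a physical pendulum T = 2π√(I/(mgd)), with d = 0.2780 m from pivot to centre of mass.
I_cm = mL²/12 = 7.67 × 1.08²/12 = 0.7455 kg·m²; I = I_cm + md² = 0.7455 + 7.67 × 0.2780² = 1.338 kg·m².
T = 2π√(1.338/(7.67 × 9.80 × 0.2780)) = 1.59 s.

1.59 s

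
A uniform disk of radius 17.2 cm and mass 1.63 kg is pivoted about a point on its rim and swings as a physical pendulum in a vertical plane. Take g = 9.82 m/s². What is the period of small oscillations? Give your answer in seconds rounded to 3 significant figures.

I_cm = ½mr² = 0.02411 kg·m². The pivot is at distance d = 0.172 m from the centre of mass.
By the parallel-axis theorem, I = I_cm + md² = 0.02411 + 0.04822 = 0.07233 kg·m².
T = 2π√(I/(mgd)) = 2π√(0.07233/(1.63 × 9.82 × 0.172)) = 1.02 s.

1.02 s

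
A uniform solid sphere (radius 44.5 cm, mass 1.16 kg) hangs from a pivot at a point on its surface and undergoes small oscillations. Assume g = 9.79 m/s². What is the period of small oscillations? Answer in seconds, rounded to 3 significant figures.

I_cm = (2/5)mr² = 0.09188 kg·m². The pivot is at distance d = 0.445 m from the centre of mass.
By the parallel-axis theorem, I = I_cm + md² = 0.09188 + 0.2297 = 0.3216 kg·m².
T = 2π√(I/(mgd)) = 2π√(0.3216/(1.16 × 9.79 × 0.445)) = 1.59 s.

1.59 s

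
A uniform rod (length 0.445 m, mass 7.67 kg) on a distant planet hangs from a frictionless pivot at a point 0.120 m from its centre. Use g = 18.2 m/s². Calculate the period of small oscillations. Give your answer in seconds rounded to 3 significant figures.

0.747 s

For a physical pendulum T = 2π√(I/(mgd)), with d = 0.1200 m from pivot to centre of mass.
I_cm = mL²/12 = 7.67 × 0.445²/12 = 0.1266 kg·m²; I = I_cm + md² = 0.1266 + 7.67 × 0.1200² = 0.2370 kg·m².
T = 2π√(0.2370/(7.67 × 18.2 × 0.1200)) = 0.747 s.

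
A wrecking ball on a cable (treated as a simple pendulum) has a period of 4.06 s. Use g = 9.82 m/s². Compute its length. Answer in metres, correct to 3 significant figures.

From T = 2π√(L/g), L = gT²/(4π²) = 9.82 × 4.060²/(4π²) = 4.10 m.

4.10 m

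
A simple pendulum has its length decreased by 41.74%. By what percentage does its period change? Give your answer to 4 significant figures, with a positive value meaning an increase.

T ∝ √L, so T'/T = √(0.58260) = 0.76328.
Percentage change in T = (0.76328 − 1) × 100% = -23.67%.

-23.67%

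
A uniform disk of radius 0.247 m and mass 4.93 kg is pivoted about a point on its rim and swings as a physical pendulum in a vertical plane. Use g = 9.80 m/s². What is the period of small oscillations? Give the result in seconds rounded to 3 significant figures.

1.22 s

I_cm = ½mr² = 0.1504 kg·m². The pivot is at distance d = 0.247 m from the centre of mass.
By the parallel-axis theorem, I = I_cm + md² = 0.1504 + 0.3008 = 0.4512 kg·m².
T = 2π√(I/(mgd)) = 2π√(0.4512/(4.93 × 9.80 × 0.247)) = 1.22 s.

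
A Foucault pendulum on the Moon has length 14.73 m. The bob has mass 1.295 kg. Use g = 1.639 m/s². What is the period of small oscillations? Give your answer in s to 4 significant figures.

18.84 s

T = 2π√(L/g) = 2π√(14.73/1.639) = 2π × 2.9979 = 18.84 s.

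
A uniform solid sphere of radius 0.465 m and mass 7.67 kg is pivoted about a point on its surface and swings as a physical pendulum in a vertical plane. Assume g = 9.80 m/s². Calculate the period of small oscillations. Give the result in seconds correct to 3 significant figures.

I_cm = (2/5)mr² = 0.6634 kg·m². The pivot is at distance d = 0.465 m from the centre of mass.
By the parallel-axis theorem, I = I_cm + md² = 0.6634 + 1.658 = 2.322 kg·m².
T = 2π√(I/(mgd)) = 2π√(2.322/(7.67 × 9.80 × 0.465)) = 1.62 s.

1.62 s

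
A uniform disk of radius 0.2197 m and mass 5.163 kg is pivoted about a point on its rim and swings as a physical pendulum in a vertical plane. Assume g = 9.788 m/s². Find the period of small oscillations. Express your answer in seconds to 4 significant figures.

1.153 s

I_cm = ½mr² = 0.12460 kg·m². The pivot is at distance d = 0.2197 m from the centre of mass.
By the parallel-axis theorem, I = I_cm + md² = 0.12460 + 0.24921 = 0.37381 kg·m².
T = 2π√(I/(mgd)) = 2π√(0.37381/(5.163 × 9.788 × 0.2197)) = 1.153 s.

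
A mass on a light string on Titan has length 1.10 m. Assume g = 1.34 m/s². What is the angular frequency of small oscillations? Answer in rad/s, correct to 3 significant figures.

1.10 rad/s

ω = √(g/L) = √(1.34/1.10) = 1.10 rad/s.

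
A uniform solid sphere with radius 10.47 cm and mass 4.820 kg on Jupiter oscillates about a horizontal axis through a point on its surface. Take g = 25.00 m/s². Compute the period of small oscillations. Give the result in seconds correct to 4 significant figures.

0.4811 s

I_cm = (2/5)mr² = 0.021135 kg·m². The pivot is at distance d = 0.1047 m from the centre of mass.
By the parallel-axis theorem, I = I_cm + md² = 0.021135 + 0.052837 = 0.073972 kg·m².
T = 2π√(I/(mgd)) = 2π√(0.073972/(4.820 × 25.00 × 0.1047)) = 0.4811 s.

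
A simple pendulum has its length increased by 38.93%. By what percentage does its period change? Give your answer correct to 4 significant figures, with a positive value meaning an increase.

17.87%

T ∝ √L, so T'/T = √(1.3893) = 1.1787.
Percentage change in T = (1.1787 − 1) × 100% = 17.87%.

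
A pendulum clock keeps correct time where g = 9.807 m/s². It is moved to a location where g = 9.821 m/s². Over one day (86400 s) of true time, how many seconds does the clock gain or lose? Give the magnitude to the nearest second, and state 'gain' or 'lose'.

The clock's period scales as T ∝ 1/√g, so T'/T = √(9.807/9.821) = 0.999287.
In 86400 s of true time the clock registers 86400/0.999287 = 86461.6 s, so it gains 62 s.

gain 62 s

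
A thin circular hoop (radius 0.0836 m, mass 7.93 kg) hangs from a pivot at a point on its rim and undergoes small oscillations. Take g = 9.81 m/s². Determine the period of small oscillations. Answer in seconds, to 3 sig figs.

0.820 s

I_cm = mr² = 0.05542 kg·m². The pivot is at distance d = 0.0836 m from the centre of mass.
By the parallel-axis theorem, I = I_cm + md² = 0.05542 + 0.05542 = 0.1108 kg·m².
T = 2π√(I/(mgd)) = 2π√(0.1108/(7.93 × 9.81 × 0.0836)) = 0.820 s.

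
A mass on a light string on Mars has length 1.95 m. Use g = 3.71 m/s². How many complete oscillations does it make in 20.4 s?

T = 2π√(L/g) = 2π√(1.95/3.71) = 4.555 s.
Number of complete oscillations = ⌊20.4/4.555⌋ = ⌊4.478⌋ = 4.

4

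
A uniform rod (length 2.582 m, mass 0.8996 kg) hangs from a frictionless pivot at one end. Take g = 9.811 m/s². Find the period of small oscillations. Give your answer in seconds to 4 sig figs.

For a physical pendulum T = 2π√(I/(mgd)), with d = 1.2910 m from pivot to centre of mass.
I_cm = mL²/12 = 0.8996 × 2.582²/12 = 0.49978 kg·m²; I = I_cm + md² = 0.49978 + 0.8996 × 1.2910² = 1.9991 kg·m².
T = 2π√(1.9991/(0.8996 × 9.811 × 1.2910)) = 2.632 s.

2.632 s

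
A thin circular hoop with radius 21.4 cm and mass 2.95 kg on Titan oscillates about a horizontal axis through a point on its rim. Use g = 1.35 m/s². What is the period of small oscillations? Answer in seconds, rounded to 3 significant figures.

I_cm = mr² = 0.1351 kg·m². The pivot is at distance d = 0.214 m from the centre of mass.
By the parallel-axis theorem, I = I_cm + md² = 0.1351 + 0.1351 = 0.2702 kg·m².
T = 2π√(I/(mgd)) = 2π√(0.2702/(2.95 × 1.35 × 0.214)) = 3.54 s.

3.54 s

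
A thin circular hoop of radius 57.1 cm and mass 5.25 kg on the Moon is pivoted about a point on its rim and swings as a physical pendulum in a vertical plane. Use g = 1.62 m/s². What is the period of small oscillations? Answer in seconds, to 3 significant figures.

5.28 s

I_cm = mr² = 1.712 kg·m². The pivot is at distance d = 0.571 m from the centre of mass.
By the parallel-axis theorem, I = I_cm + md² = 1.712 + 1.712 = 3.423 kg·m².
T = 2π√(I/(mgd)) = 2π√(3.423/(5.25 × 1.62 × 0.571)) = 5.28 s.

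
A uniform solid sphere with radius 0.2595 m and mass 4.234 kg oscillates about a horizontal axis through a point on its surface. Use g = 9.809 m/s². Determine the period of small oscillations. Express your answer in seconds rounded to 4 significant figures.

1.209 s

I_cm = (2/5)mr² = 0.11405 kg·m². The pivot is at distance d = 0.2595 m from the centre of mass.
By the parallel-axis theorem, I = I_cm + md² = 0.11405 + 0.28512 = 0.39917 kg·m².
T = 2π√(I/(mgd)) = 2π√(0.39917/(4.234 × 9.809 × 0.2595)) = 1.209 s.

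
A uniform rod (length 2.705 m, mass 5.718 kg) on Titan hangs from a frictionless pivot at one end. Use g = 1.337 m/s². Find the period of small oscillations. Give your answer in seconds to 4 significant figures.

7.297 s

For a physical pendulum T = 2π√(I/(mgd)), with d = 1.3525 m from pivot to centre of mass.
I_cm = mL²/12 = 5.718 × 2.705²/12 = 3.4866 kg·m²; I = I_cm + md² = 3.4866 + 5.718 × 1.3525² = 13.946 kg·m².
T = 2π√(13.946/(5.718 × 1.337 × 1.3525)) = 7.297 s.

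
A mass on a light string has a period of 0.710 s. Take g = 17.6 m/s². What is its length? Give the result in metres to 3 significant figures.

From T = 2π√(L/g), L = gT²/(4π²) = 17.6 × 0.7100²/(4π²) = 0.225 m.

0.225 m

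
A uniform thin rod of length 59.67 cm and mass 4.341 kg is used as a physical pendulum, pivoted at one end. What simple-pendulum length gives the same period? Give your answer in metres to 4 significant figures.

0.3978 m

The equivalent simple-pendulum length is L_eq = I/(md), where I is about the pivot and d = 0.29835 m.
I_cm = (1/12)mL² = 0.12880 kg·m², so I = I_cm + md² = 0.12880 + 0.38640 = 0.51521 kg·m².
L_eq = 0.51521/(4.341 × 0.29835) = 0.3978 m.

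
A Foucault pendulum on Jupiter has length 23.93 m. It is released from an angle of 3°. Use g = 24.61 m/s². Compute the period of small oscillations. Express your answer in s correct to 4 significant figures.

T = 2π√(L/g) = 2π√(23.93/24.61) = 2π × 0.98609 = 6.196 s.

6.196 s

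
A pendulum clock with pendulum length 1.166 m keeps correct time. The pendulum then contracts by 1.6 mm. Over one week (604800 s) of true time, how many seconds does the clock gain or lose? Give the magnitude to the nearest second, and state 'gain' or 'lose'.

gain 415 s

T ∝ √L, so T'/T = √(1.16440/1.166) = 0.999314.
In 604800 s of true time the clock registers 604800/0.999314 = 605215.4 s, so it gains 415 s.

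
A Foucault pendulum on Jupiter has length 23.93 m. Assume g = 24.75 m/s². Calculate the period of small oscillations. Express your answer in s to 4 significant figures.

6.178 s

T = 2π√(L/g) = 2π√(23.93/24.75) = 2π × 0.98329 = 6.178 s.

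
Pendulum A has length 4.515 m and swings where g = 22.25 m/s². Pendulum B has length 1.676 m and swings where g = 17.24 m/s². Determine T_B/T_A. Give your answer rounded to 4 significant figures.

0.6922

T = 2π√(L/g), so T_B/T_A = √((L_B/g_B)/(L_A/g_A)) = √((1.676/17.24)/(4.515/22.25)) = 0.6922.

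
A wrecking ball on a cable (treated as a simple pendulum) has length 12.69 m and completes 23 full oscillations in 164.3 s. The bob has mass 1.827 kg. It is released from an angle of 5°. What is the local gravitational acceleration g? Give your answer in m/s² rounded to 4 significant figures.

9.818 m/s²

T = 164.3/23 = 7.1435 s.
From T = 2π√(L/g), g = 4π²L/T² = 4π² × 12.69/7.1435² = 9.818 m/s².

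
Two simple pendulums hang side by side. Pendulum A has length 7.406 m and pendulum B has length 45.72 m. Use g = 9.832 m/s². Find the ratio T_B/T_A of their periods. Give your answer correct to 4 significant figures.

T ∝ √L, so T_B/T_A = √(L_B/L_A) = √(45.72/7.406) = 2.485.

2.485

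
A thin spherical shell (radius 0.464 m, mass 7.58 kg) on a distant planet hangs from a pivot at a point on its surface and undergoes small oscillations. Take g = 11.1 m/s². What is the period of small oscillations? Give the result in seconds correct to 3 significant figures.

1.66 s

I_cm = (2/3)mr² = 1.088 kg·m². The pivot is at distance d = 0.464 m from the centre of mass.
By the parallel-axis theorem, I = I_cm + md² = 1.088 + 1.632 = 2.720 kg·m².
T = 2π√(I/(mgd)) = 2π√(2.720/(7.58 × 11.1 × 0.464)) = 1.66 s.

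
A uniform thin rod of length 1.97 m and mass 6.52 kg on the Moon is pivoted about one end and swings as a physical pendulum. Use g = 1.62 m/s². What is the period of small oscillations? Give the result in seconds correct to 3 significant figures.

5.66 s

For a physical pendulum T = 2π√(I/(mgd)), with d = 0.9850 m from pivot to centre of mass.
I_cm = mL²/12 = 6.52 × 1.97²/12 = 2.109 kg·m²; I = I_cm + md² = 2.109 + 6.52 × 0.9850² = 8.434 kg·m².
T = 2π√(8.434/(6.52 × 1.62 × 0.9850)) = 5.66 s.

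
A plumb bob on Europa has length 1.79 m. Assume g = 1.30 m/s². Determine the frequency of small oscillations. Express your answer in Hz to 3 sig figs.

0.136 Hz

T = 2π√(L/g) = 2π√(1.79/1.30) = 7.373 s, so f = 1/T = 0.136 Hz.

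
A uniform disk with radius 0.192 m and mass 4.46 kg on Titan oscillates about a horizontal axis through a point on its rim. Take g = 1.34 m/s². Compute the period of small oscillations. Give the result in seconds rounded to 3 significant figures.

I_cm = ½mr² = 0.08221 kg·m². The pivot is at distance d = 0.192 m from the centre of mass.
By the parallel-axis theorem, I = I_cm + md² = 0.08221 + 0.1644 = 0.2466 kg·m².
T = 2π√(I/(mgd)) = 2π√(0.2466/(4.46 × 1.34 × 0.192)) = 2.91 s.

2.91 s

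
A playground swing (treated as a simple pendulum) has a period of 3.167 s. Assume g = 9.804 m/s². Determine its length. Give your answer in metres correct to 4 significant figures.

2.491 m

From T = 2π√(L/g), L = gT²/(4π²) = 9.804 × 3.1670²/(4π²) = 2.491 m.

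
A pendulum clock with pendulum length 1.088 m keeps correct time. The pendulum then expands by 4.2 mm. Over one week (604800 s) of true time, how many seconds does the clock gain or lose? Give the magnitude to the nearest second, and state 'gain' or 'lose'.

T ∝ √L, so T'/T = √(1.09220/1.088) = 1.00193.
In 604800 s of true time the clock registers 604800/1.00193 = 603636.0 s, so it loses 1164 s.

lose 1164 s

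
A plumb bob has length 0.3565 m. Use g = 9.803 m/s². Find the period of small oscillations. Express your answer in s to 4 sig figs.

T = 2π√(L/g) = 2π√(0.3565/9.803) = 2π × 0.19070 = 1.198 s.

1.198 s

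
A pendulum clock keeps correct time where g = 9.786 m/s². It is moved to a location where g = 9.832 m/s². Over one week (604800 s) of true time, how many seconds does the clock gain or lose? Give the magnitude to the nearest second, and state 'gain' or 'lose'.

gain 1420 s

The clock's period scales as T ∝ 1/√g, so T'/T = √(9.786/9.832) = 0.997658.
In 604800 s of true time the clock registers 604800/0.997658 = 606219.8 s, so it gains 1420 s.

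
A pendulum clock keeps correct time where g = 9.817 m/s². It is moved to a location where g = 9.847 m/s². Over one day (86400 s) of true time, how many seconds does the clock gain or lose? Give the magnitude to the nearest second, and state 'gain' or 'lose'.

The clock's period scales as T ∝ 1/√g, so T'/T = √(9.817/9.847) = 0.998476.
In 86400 s of true time the clock registers 86400/0.998476 = 86531.9 s, so it gains 132 s.

gain 132 s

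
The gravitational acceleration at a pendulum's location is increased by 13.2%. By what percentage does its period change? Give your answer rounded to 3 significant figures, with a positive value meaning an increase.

T ∝ 1/√g, so T'/T = 1/√(1.132) = 0.9399.
Percentage change in T = (0.9399 − 1) × 100% = -6.01%.

-6.01%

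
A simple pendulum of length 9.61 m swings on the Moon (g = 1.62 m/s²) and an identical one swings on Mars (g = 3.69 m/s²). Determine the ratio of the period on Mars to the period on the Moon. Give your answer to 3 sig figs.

T ∝ 1/√g, so T₂/T₁ = √(g₁/g₂) = √(1.62/3.69) = 0.663.

0.663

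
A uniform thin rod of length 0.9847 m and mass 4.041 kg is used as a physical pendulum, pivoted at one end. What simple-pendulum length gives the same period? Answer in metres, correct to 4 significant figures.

0.6565 m

The equivalent simple-pendulum length is L_eq = I/(md), where I is about the pivot and d = 0.49235 m.
I_cm = (1/12)mL² = 0.32652 kg·m², so I = I_cm + md² = 0.32652 + 0.97957 = 1.3061 kg·m².
L_eq = 1.3061/(4.041 × 0.49235) = 0.6565 m.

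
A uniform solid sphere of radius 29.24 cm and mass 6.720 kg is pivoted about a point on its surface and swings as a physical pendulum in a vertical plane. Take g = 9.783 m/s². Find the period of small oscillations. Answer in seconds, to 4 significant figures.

I_cm = (2/5)mr² = 0.22982 kg·m². The pivot is at distance d = 0.2924 m from the centre of mass.
By the parallel-axis theorem, I = I_cm + md² = 0.22982 + 0.57454 = 0.80436 kg·m².
T = 2π√(I/(mgd)) = 2π√(0.80436/(6.720 × 9.783 × 0.2924)) = 1.285 s.

1.285 s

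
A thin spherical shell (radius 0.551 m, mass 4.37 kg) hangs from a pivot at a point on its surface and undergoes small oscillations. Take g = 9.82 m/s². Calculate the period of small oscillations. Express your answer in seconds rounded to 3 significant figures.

1.92 s

I_cm = (2/3)mr² = 0.8845 kg·m². The pivot is at distance d = 0.551 m from the centre of mass.
By the parallel-axis theorem, I = I_cm + md² = 0.8845 + 1.327 = 2.211 kg·m².
T = 2π√(I/(mgd)) = 2π√(2.211/(4.37 × 9.82 × 0.551)) = 1.92 s.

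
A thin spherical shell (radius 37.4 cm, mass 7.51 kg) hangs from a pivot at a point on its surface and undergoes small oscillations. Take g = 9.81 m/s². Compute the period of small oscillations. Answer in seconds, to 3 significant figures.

1.58 s

I_cm = (2/3)mr² = 0.7003 kg·m². The pivot is at distance d = 0.374 m from the centre of mass.
By the parallel-axis theorem, I = I_cm + md² = 0.7003 + 1.050 = 1.751 kg·m².
T = 2π√(I/(mgd)) = 2π√(1.751/(7.51 × 9.81 × 0.374)) = 1.58 s.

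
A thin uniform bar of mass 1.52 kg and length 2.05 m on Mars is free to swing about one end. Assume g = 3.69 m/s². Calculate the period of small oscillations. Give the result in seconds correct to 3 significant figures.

3.82 s

For a physical pendulum T = 2π√(I/(mgd)), with d = 1.025 m from pivot to centre of mass.
I_cm = mL²/12 = 1.52 × 2.05²/12 = 0.5323 kg·m²; I = I_cm + md² = 0.5323 + 1.52 × 1.025² = 2.129 kg·m².
T = 2π√(2.129/(1.52 × 3.69 × 1.025)) = 3.82 s.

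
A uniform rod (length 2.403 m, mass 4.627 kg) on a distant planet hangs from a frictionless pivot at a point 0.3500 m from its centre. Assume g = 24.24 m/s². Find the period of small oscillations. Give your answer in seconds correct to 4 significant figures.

For a physical pendulum T = 2π√(I/(mgd)), with d = 0.35000 m from pivot to centre of mass.
I_cm = mL²/12 = 4.627 × 2.403²/12 = 2.2265 kg·m²; I = I_cm + md² = 2.2265 + 4.627 × 0.35000² = 2.7933 kg·m².
T = 2π√(2.7933/(4.627 × 24.24 × 0.35000)) = 1.676 s.

1.676 s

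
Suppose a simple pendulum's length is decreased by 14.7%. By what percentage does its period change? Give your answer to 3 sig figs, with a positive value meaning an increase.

T ∝ √L, so T'/T = √(0.8530) = 0.9236.
Percentage change in T = (0.9236 − 1) × 100% = -7.64%.

-7.64%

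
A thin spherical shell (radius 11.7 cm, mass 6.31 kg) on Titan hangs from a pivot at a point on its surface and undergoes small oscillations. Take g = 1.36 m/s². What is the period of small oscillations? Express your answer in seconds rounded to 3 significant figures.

2.38 s

I_cm = (2/3)mr² = 0.05759 kg·m². The pivot is at distance d = 0.117 m from the centre of mass.
By the parallel-axis theorem, I = I_cm + md² = 0.05759 + 0.08638 = 0.1440 kg·m².
T = 2π√(I/(mgd)) = 2π√(0.1440/(6.31 × 1.36 × 0.117)) = 2.38 s.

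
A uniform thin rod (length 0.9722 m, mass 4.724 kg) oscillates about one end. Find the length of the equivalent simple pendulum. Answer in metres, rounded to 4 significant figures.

The equivalent simple-pendulum length is L_eq = I/(md), where I is about the pivot and d = 0.48610 m.
I_cm = (1/12)mL² = 0.37208 kg·m², so I = I_cm + md² = 0.37208 + 1.1162 = 1.4883 kg·m².
L_eq = 1.4883/(4.724 × 0.48610) = 0.6481 m.

0.6481 m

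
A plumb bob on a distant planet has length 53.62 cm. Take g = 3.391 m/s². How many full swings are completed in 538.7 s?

T = 2π√(L/g) = 2π√(0.5362/3.391) = 2.4985 s.
Number of complete oscillations = ⌊538.7/2.4985⌋ = ⌊215.61⌋ = 215.

215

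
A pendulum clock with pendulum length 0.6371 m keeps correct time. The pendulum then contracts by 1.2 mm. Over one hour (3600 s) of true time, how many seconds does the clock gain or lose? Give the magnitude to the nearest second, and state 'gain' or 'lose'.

gain 3 s

T ∝ √L, so T'/T = √(0.63590/0.6371) = 0.999058.
In 3600 s of true time the clock registers 3600/0.999058 = 3603.4 s, so it gains 3 s.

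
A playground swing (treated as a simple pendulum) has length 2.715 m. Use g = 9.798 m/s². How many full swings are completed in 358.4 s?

108

T = 2π√(L/g) = 2π√(2.715/9.798) = 3.3075 s.
Number of complete oscillations = ⌊358.4/3.3075⌋ = ⌊108.36⌋ = 108.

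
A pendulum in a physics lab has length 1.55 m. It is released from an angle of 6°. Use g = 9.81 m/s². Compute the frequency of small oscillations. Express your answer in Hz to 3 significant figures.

0.400 Hz

T = 2π√(L/g) = 2π√(1.55/9.81) = 2.498 s, so f = 1/T = 0.400 Hz.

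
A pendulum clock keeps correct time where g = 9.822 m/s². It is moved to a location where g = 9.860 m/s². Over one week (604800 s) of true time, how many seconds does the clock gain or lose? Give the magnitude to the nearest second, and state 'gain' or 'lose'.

The clock's period scales as T ∝ 1/√g, so T'/T = √(9.822/9.860) = 0.998071.
In 604800 s of true time the clock registers 604800/0.998071 = 605968.8 s, so it gains 1169 s.

gain 1169 s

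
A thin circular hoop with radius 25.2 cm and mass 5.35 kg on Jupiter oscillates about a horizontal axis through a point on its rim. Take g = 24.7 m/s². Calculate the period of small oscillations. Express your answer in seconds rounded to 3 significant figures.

I_cm = mr² = 0.3397 kg·m². The pivot is at distance d = 0.252 m from the centre of mass.
By the parallel-axis theorem, I = I_cm + md² = 0.3397 + 0.3397 = 0.6795 kg·m².
T = 2π√(I/(mgd)) = 2π√(0.6795/(5.35 × 24.7 × 0.252)) = 0.898 s.

0.898 s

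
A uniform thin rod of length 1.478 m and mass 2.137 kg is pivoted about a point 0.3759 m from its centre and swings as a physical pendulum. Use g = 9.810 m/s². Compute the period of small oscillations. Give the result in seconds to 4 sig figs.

1.861 s

For a physical pendulum T = 2π√(I/(mgd)), with d = 0.37590 m from pivot to centre of mass.
I_cm = mL²/12 = 2.137 × 1.478²/12 = 0.38902 kg·m²; I = I_cm + md² = 0.38902 + 2.137 × 0.37590² = 0.69098 kg·m².
T = 2π√(0.69098/(2.137 × 9.810 × 0.37590)) = 1.861 s.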